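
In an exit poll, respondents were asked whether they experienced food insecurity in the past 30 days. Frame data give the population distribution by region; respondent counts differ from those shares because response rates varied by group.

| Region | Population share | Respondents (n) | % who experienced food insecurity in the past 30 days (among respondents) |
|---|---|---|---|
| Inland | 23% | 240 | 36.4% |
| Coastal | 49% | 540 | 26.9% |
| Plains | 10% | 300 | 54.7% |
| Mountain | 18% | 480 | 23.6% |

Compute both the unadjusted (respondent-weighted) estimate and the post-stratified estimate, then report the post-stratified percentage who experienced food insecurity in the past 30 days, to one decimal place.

31.3%

Without adjustment, the pooled respondent share is:
  (240/1560)×36.4 + (540/1560)×26.9 + (300/1560)×54.7 + (480/1560)×23.6 = 32.6923%
Reweighting by population region shares:
  0.23×36.4 + 0.49×26.9 + 0.1×54.7 + 0.18×23.6 = 31.271%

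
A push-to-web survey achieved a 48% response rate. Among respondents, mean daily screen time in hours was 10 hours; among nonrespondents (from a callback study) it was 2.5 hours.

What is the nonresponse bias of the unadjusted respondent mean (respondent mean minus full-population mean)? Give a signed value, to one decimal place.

Nonresponse fraction = 1 − 0.48 = 0.52.
Bias = (nonresponse fraction) × (respondent mean − nonrespondent mean)
     = 0.52 × (10 − 2.5) = 0.52 × 7.5 = 3.9.

+3.9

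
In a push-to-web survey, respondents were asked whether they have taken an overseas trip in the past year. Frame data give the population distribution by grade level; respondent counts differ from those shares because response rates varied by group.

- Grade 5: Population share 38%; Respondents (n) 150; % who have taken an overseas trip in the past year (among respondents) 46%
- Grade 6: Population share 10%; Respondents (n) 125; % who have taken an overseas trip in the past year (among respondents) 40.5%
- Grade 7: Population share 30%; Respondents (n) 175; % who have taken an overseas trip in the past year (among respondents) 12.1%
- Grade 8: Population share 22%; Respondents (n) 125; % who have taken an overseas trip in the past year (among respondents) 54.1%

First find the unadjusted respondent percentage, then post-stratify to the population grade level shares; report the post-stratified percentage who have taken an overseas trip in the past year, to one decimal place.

37.1%

Unadjusted (pooled respondent) estimate weights by respondent counts:
  (150/575)×46 + (125/575)×40.5 + (175/575)×12.1 + (125/575)×54.1 = 36.2478%
Post-stratifying to population shares instead:
  0.38×46 + 0.1×40.5 + 0.3×12.1 + 0.22×54.1 = 37.062%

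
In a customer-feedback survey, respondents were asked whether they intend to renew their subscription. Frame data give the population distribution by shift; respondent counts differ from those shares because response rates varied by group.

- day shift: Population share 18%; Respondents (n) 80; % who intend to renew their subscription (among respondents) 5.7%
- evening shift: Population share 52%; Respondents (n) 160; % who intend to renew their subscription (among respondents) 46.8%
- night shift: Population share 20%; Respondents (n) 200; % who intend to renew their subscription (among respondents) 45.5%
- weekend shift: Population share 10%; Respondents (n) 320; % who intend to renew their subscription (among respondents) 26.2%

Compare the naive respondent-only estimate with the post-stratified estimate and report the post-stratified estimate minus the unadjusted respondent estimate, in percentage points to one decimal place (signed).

Unadjusted (pooled respondent) estimate weights by respondent counts:
  (80/760)×5.7 + (160/760)×46.8 + (200/760)×45.5 + (320/760)×26.2 = 33.4579%
Reweighting by population shift shares:
  0.18×5.7 + 0.52×46.8 + 0.2×45.5 + 0.1×26.2 = 37.082%
Difference = 37.082 − 33.4579 = 3.6241 pp.

+3.6 percentage points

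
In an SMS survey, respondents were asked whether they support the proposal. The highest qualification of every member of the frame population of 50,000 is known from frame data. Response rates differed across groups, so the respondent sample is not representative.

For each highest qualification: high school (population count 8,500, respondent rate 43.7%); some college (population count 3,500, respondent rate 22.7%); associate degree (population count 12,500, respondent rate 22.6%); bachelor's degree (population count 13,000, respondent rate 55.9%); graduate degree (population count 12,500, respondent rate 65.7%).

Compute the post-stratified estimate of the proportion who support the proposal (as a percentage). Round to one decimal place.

45.6%

Post-stratification weights by population share, not respondent share:
  high school: (8,500/50,000) × 43.7 = 7.429
  some college: (3,500/50,000) × 22.7 = 1.589
  associate degree: (12,500/50,000) × 22.6 = 5.65
  bachelor's degree: (13,000/50,000) × 55.9 = 14.534
  graduate degree: (12,500/50,000) × 65.7 = 16.425
Post-stratified estimate = 45.627 → 45.6%.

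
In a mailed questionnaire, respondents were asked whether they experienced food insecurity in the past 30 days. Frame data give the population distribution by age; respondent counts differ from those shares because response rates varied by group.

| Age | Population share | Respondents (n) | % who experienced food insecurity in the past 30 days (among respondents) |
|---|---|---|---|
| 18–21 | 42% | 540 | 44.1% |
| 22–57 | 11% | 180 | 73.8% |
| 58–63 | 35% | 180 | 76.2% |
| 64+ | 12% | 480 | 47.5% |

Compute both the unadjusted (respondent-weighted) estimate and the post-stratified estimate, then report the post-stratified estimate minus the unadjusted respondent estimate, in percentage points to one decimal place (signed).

Without adjustment, the pooled respondent share is:
  (540/1380)×44.1 + (180/1380)×73.8 + (180/1380)×76.2 + (480/1380)×47.5 = 53.3435%
Post-stratifying to population shares instead:
  0.42×44.1 + 0.11×73.8 + 0.35×76.2 + 0.12×47.5 = 59.01%
Difference = 59.01 − 53.3435 = 5.6665 pp.

+5.7 percentage points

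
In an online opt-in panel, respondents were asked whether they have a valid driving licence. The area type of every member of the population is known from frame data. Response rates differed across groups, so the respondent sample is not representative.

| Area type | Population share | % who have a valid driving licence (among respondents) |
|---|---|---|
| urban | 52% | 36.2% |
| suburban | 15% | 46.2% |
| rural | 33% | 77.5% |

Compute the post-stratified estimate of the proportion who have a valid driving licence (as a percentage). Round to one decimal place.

51.3%

Weight each group's respondent value by its population share:
  urban: 0.52 × 36.2 = 18.824
  suburban: 0.15 × 46.2 = 6.93
  rural: 0.33 × 77.5 = 25.575
Post-stratified estimate = 51.329 → 51.3%.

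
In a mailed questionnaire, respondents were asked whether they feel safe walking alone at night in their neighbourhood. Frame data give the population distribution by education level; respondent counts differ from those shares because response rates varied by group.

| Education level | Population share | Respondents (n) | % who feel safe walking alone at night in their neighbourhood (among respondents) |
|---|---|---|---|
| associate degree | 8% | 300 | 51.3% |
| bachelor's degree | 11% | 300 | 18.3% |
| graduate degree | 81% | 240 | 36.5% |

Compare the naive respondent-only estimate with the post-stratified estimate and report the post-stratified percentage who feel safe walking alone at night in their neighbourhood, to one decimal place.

35.7%

Unadjusted (pooled respondent) estimate weights by respondent counts:
  (300/840)×51.3 + (300/840)×18.3 + (240/840)×36.5 = 35.2857%
Reweighting by population education level shares:
  0.08×51.3 + 0.11×18.3 + 0.81×36.5 = 35.682%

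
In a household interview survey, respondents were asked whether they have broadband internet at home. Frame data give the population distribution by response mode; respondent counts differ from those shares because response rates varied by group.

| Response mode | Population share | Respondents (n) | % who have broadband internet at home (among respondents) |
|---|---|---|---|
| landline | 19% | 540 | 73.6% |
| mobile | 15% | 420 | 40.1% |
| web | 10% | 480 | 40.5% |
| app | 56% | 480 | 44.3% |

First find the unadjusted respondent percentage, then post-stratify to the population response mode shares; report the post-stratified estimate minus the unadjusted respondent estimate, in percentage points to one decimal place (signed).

Without adjustment, the pooled respondent share is:
  (540/1920)×73.6 + (420/1920)×40.1 + (480/1920)×40.5 + (480/1920)×44.3 = 50.6719%
Reweighting by population response mode shares:
  0.19×73.6 + 0.15×40.1 + 0.1×40.5 + 0.56×44.3 = 48.857%
Difference = 48.857 − 50.6719 = -1.8149 pp.

-1.8 percentage points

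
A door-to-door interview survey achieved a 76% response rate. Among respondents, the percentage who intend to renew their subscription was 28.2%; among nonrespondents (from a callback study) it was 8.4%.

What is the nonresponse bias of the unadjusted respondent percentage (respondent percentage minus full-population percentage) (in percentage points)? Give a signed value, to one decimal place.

+4.8 percentage points

Nonresponse fraction = 1 − 0.76 = 0.24.
Bias = (nonresponse fraction) × (respondent percentage − nonrespondent percentage)
     = 0.24 × (28.2 − 8.4) = 0.24 × 19.8 = 4.752.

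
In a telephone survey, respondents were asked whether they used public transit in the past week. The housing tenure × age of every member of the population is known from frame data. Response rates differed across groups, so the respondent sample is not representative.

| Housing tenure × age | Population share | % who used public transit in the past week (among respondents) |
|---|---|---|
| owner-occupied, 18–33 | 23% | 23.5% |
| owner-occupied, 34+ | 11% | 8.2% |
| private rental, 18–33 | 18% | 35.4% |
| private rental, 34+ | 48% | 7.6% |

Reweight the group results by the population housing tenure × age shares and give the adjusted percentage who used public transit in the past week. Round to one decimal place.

Post-stratification weights by population share, not respondent share:
  owner-occupied, 18–33: 0.23 × 23.5 = 5.405
  owner-occupied, 34+: 0.11 × 8.2 = 0.902
  private rental, 18–33: 0.18 × 35.4 = 6.372
  private rental, 34+: 0.48 × 7.6 = 3.648
Post-stratified estimate = 16.327 → 16.3%.

16.3%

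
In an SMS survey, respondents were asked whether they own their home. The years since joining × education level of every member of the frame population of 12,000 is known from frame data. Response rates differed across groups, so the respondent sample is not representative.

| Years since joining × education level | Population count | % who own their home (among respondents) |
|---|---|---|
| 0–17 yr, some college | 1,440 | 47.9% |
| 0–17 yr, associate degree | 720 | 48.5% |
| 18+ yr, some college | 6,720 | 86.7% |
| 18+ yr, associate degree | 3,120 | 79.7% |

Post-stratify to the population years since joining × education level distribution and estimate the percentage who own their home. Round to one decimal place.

77.9%

Weight each group's respondent value by its population share:
  0–17 yr, some college: (1,440/12,000) × 47.9 = 5.748
  0–17 yr, associate degree: (720/12,000) × 48.5 = 2.91
  18+ yr, some college: (6,720/12,000) × 86.7 = 48.552
  18+ yr, associate degree: (3,120/12,000) × 79.7 = 20.722
Post-stratified estimate = 77.932 → 77.9%.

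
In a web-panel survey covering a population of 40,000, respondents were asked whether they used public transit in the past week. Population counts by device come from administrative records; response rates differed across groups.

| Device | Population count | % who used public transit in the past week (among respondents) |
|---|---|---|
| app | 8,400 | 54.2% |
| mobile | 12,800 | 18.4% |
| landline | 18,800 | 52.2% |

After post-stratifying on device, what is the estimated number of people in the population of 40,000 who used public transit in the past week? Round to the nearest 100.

16,700

Apply each group's respondent rate to its population count:
  app: 8,400 × 54.2% = 4552.8
  mobile: 12,800 × 18.4% = 2355.2
  landline: 18,800 × 52.2% = 9813.6
Estimated total = 16721.6 → 16,700.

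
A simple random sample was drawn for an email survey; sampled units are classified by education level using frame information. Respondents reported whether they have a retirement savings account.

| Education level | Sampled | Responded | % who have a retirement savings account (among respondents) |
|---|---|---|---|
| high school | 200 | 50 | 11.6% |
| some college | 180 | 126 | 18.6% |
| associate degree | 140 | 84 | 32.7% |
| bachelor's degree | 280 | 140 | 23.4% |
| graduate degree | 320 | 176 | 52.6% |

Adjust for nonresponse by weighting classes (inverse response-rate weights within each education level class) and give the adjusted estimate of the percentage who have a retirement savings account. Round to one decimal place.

30.0%

Response rates by class: high school 50/200 = 25%, some college 126/180 = 70%, associate degree 84/140 = 60%, bachelor's degree 140/280 = 50%, graduate degree 176/320 = 55%.
Weighting each respondent by the inverse class response rate inflates each class back to its sampled size, so the class weight is n_sampled:
  high school: 200 × 11.6 = 2320
  some college: 180 × 18.6 = 3348
  associate degree: 140 × 32.7 = 4578
  bachelor's degree: 280 × 23.4 = 6552
  graduate degree: 320 × 52.6 = 16,832
Adjusted estimate = 33,630 / 1,120 = 30.0268 → 30.0%.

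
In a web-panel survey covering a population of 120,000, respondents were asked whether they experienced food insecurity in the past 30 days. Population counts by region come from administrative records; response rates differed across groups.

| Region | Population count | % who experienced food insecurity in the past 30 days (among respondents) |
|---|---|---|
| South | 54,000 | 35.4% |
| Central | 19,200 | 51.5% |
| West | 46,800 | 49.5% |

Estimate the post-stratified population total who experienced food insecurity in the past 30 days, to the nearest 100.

Estimated count per cell = population count × respondent percentage:
  South: 54,000 × 35.4% = 19,116
  Central: 19,200 × 51.5% = 9888
  West: 46,800 × 49.5% = 23,166
Estimated total = 52,170 → 52,200.

52,200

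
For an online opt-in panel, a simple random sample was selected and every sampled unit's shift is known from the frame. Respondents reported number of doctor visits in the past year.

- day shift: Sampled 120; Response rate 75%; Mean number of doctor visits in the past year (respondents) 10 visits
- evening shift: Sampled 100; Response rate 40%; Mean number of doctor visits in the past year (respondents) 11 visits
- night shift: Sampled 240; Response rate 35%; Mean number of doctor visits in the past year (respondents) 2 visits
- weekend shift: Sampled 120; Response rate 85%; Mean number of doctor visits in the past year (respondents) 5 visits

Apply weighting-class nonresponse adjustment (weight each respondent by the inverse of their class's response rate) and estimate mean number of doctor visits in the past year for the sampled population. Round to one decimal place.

Inverse-response-rate weighting restores each class to its sampled count, so class totals weight by n_sampled:
  day shift: 120 × 10 = 1200
  evening shift: 100 × 11 = 1100
  night shift: 240 × 2 = 480
  weekend shift: 120 × 5 = 600
Adjusted estimate = 3380 / 580 = 5.82759 → 5.8.

5.8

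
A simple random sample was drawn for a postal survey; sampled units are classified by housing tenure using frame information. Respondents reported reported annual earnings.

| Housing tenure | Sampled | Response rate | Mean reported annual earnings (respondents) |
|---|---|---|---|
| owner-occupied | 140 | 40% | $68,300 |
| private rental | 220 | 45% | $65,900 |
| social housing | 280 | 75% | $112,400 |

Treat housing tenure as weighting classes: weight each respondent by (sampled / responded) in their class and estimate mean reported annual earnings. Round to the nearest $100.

$86,800

Inverse-response-rate weighting restores each class to its sampled count, so class totals weight by n_sampled:
  owner-occupied: 140 × 68,300 = 9,562,000
  private rental: 220 × 65,900 = 14,498,000
  social housing: 280 × 112,400 = 31,472,000
Adjusted estimate = 55,532,000 / 640 = 86768.8 → $86,800.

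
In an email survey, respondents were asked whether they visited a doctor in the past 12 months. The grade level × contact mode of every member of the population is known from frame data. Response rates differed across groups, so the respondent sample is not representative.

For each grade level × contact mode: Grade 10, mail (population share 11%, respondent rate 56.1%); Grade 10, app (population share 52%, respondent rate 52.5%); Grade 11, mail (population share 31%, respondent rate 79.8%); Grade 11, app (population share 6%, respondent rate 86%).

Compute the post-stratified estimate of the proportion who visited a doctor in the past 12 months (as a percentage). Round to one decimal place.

Weight each group's respondent value by its population share:
  Grade 10, mail: 0.11 × 56.1 = 6.171
  Grade 10, app: 0.52 × 52.5 = 27.3
  Grade 11, mail: 0.31 × 79.8 = 24.738
  Grade 11, app: 0.06 × 86 = 5.16
Post-stratified estimate = 63.369 → 63.4%.

63.4%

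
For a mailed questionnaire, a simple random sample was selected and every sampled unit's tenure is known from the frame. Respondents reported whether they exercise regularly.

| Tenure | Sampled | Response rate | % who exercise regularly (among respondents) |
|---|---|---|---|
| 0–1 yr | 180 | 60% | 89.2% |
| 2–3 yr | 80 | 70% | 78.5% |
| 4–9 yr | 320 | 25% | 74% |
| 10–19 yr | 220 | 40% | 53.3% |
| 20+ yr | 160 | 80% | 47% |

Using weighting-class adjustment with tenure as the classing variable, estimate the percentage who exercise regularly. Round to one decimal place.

68.0%

Inverse-response-rate weighting restores each class to its sampled count, so class totals weight by n_sampled:
  0–1 yr: 180 × 89.2 = 16,056
  2–3 yr: 80 × 78.5 = 6280
  4–9 yr: 320 × 74 = 23,680
  10–19 yr: 220 × 53.3 = 11,726
  20+ yr: 160 × 47 = 7520
Adjusted estimate = 65,262 / 960 = 67.9813 → 68.0%.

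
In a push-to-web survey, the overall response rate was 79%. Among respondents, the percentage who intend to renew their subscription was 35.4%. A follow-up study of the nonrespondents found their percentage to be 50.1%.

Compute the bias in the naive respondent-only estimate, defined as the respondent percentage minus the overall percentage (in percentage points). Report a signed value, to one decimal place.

Nonresponse fraction = 1 − 0.79 = 0.21.
Bias = (nonresponse fraction) × (respondent percentage − nonrespondent percentage)
     = 0.21 × (35.4 − 50.1) = 0.21 × -14.7 = -3.087.

-3.1 percentage points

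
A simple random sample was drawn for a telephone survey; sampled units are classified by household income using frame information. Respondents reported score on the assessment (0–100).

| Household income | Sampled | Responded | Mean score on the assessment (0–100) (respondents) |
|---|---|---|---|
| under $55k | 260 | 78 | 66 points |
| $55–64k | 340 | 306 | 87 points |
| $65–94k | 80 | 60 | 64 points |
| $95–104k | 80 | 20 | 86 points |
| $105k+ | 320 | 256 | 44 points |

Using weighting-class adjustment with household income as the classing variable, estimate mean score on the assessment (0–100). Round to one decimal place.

Class response rates: under $55k 78/260 = 30%, $55–64k 306/340 = 90%, $65–94k 60/80 = 75%, $95–104k 20/80 = 25%, $105k+ 256/320 = 80%.
Each respondent's weight = sampled/responded in their class; summing within a class gives n_sampled, so:
  under $55k: 260 × 66 = 17,160
  $55–64k: 340 × 87 = 29,580
  $65–94k: 80 × 64 = 5120
  $95–104k: 80 × 86 = 6880
  $105k+: 320 × 44 = 14,080
Adjusted estimate = 72,820 / 1,080 = 67.4259 → 67.4.

67.4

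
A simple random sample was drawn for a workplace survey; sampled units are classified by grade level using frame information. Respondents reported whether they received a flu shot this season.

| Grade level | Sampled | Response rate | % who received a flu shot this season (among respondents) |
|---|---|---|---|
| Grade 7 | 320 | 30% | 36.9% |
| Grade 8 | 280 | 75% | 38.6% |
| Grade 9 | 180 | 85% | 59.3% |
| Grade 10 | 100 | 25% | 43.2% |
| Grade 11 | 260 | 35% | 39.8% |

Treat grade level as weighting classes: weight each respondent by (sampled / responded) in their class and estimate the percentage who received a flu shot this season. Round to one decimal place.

Weighting each respondent by the inverse class response rate inflates each class back to its sampled size, so the class weight is n_sampled:
  Grade 7: 320 × 36.9 = 11,808
  Grade 8: 280 × 38.6 = 10,808
  Grade 9: 180 × 59.3 = 10,674
  Grade 10: 100 × 43.2 = 4320
  Grade 11: 260 × 39.8 = 10,348
Adjusted estimate = 47,958 / 1,140 = 42.0684 → 42.1%.

42.1%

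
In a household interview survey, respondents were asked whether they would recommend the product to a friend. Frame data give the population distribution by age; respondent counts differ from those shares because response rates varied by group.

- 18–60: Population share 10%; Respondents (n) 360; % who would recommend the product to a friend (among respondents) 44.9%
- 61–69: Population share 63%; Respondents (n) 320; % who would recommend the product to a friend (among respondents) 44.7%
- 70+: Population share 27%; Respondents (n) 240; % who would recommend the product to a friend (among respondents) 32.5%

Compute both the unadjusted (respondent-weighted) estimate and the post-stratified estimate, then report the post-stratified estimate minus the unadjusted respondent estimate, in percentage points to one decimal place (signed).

-0.2 percentage points

Naive respondent-only estimate (weights = respondent counts):
  (360/920)×44.9 + (320/920)×44.7 + (240/920)×32.5 = 41.5957%
Reweighting by population age shares:
  0.1×44.9 + 0.63×44.7 + 0.27×32.5 = 41.426%
Difference = 41.426 − 41.5957 = -0.1697 pp.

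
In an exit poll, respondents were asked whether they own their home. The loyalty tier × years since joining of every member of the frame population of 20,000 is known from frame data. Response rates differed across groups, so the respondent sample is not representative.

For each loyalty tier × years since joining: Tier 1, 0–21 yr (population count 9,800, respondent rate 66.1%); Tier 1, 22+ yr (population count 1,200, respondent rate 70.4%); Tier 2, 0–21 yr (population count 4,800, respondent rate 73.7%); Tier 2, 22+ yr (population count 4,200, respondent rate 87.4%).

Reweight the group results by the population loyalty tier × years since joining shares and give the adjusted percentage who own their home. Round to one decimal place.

Reweight to the known loyalty tier × years since joining distribution:
  Tier 1, 0–21 yr: (9,800/20,000) × 66.1 = 32.389
  Tier 1, 22+ yr: (1,200/20,000) × 70.4 = 4.224
  Tier 2, 0–21 yr: (4,800/20,000) × 73.7 = 17.688
  Tier 2, 22+ yr: (4,200/20,000) × 87.4 = 18.354
Post-stratified estimate = 72.655 → 72.7%.

72.7%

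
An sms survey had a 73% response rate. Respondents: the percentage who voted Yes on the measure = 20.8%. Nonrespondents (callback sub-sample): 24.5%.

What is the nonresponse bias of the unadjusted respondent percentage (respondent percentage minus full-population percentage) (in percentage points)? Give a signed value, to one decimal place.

-1.0 percentage points

Nonresponse fraction = 1 − 0.73 = 0.27.
Bias = (nonresponse fraction) × (respondent percentage − nonrespondent percentage)
     = 0.27 × (20.8 − 24.5) = 0.27 × -3.7 = -0.999.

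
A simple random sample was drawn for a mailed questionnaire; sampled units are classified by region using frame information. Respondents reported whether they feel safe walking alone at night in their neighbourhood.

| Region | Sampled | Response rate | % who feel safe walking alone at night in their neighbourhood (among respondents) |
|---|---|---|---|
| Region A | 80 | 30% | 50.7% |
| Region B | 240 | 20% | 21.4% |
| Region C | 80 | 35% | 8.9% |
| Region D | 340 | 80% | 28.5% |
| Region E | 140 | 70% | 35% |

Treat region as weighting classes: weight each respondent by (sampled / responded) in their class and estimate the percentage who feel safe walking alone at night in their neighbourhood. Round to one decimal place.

Each respondent's weight = sampled/responded in their class; summing within a class gives n_sampled, so:
  Region A: 80 × 50.7 = 4056
  Region B: 240 × 21.4 = 5136
  Region C: 80 × 8.9 = 712
  Region D: 340 × 28.5 = 9690
  Region E: 140 × 35 = 4900
Adjusted estimate = 24,494 / 880 = 27.8341 → 27.8%.

27.8%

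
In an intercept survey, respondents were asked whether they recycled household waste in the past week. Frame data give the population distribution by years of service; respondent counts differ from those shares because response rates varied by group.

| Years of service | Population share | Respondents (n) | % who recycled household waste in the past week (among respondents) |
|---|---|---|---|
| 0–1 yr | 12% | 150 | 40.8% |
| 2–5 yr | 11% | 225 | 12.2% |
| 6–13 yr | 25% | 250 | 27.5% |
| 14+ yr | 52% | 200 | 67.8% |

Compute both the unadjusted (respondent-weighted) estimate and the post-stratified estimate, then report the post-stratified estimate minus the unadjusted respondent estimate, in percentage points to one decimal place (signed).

+12.9 percentage points

Naive respondent-only estimate (weights = respondent counts):
  (150/825)×40.8 + (225/825)×12.2 + (250/825)×27.5 + (200/825)×67.8 = 35.5152%
Post-stratified estimate weights by population shares:
  0.12×40.8 + 0.11×12.2 + 0.25×27.5 + 0.52×67.8 = 48.369%
Difference = 48.369 − 35.5152 = 12.8538 pp.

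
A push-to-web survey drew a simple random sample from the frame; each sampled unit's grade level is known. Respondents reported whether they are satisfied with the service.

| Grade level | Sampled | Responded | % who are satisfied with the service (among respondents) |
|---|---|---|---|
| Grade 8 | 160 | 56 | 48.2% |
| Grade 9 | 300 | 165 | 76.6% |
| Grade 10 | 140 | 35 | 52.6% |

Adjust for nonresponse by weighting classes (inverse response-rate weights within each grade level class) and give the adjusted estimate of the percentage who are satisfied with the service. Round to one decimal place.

63.4%

Class response rates: Grade 8 56/160 = 35%, Grade 9 165/300 = 55%, Grade 10 35/140 = 25%.
Each respondent's weight = sampled/responded in their class; summing within a class gives n_sampled, so:
  Grade 8: 160 × 48.2 = 7712
  Grade 9: 300 × 76.6 = 22,980
  Grade 10: 140 × 52.6 = 7364
Adjusted estimate = 38,056 / 600 = 63.4267 → 63.4%.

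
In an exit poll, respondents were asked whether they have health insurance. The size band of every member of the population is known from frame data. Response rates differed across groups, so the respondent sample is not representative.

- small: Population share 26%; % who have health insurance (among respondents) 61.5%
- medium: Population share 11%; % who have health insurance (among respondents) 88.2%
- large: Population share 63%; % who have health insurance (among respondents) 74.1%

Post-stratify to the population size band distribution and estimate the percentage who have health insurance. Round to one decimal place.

Reweight to the known size band distribution:
  small: 0.26 × 61.5 = 15.99
  medium: 0.11 × 88.2 = 9.702
  large: 0.63 × 74.1 = 46.683
Post-stratified estimate = 72.375 → 72.4%.

72.4%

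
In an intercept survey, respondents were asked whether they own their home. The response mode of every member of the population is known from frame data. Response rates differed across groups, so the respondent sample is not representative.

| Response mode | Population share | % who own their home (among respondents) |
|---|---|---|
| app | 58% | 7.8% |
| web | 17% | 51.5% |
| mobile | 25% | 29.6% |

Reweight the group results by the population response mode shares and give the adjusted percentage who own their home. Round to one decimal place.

Each cell contributes population-share × respondent value:
  app: 0.58 × 7.8 = 4.524
  web: 0.17 × 51.5 = 8.755
  mobile: 0.25 × 29.6 = 7.4
Post-stratified estimate = 20.679 → 20.7%.

20.7%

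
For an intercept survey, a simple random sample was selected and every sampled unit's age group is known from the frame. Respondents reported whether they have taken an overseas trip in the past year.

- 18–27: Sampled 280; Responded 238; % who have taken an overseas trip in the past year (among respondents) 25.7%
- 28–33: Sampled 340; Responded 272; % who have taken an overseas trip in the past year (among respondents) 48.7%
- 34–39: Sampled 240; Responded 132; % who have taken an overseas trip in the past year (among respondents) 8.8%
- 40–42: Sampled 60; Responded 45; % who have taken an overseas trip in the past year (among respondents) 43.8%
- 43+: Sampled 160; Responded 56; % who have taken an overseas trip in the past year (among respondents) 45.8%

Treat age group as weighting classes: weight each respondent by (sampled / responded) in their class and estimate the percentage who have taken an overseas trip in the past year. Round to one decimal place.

Class response rates: 18–27 238/280 = 85%, 28–33 272/340 = 80%, 34–39 132/240 = 55%, 40–42 45/60 = 75%, 43+ 56/160 = 35%.
Each respondent's weight = sampled/responded in their class; summing within a class gives n_sampled, so:
  18–27: 280 × 25.7 = 7196
  28–33: 340 × 48.7 = 16,558
  34–39: 240 × 8.8 = 2112
  40–42: 60 × 43.8 = 2628
  43+: 160 × 45.8 = 7328
Adjusted estimate = 35,822 / 1,080 = 33.1685 → 33.2%.

33.2%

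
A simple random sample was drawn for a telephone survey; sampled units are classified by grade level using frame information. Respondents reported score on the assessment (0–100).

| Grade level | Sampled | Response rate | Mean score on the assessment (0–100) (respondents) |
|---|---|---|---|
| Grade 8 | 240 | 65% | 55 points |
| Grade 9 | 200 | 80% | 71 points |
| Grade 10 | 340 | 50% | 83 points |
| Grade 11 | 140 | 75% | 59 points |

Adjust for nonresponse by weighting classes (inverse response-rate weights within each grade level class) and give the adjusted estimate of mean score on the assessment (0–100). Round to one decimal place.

Inverse-response-rate weighting restores each class to its sampled count, so class totals weight by n_sampled:
  Grade 8: 240 × 55 = 13,200
  Grade 9: 200 × 71 = 14,200
  Grade 10: 340 × 83 = 28,220
  Grade 11: 140 × 59 = 8260
Adjusted estimate = 63,880 / 920 = 69.4348 → 69.4.

69.4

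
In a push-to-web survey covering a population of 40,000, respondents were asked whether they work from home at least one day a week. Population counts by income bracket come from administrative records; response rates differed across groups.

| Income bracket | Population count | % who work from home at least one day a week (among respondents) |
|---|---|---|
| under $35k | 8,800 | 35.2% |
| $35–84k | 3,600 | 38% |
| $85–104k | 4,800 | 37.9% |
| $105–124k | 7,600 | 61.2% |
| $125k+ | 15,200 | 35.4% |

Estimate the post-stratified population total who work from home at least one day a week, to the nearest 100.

16,300

Estimated count per cell = population count × respondent percentage:
  under $35k: 8,800 × 35.2% = 3097.6
  $35–84k: 3,600 × 38% = 1368
  $85–104k: 4,800 × 37.9% = 1819.2
  $105–124k: 7,600 × 61.2% = 4651.2
  $125k+: 15,200 × 35.4% = 5380.8
Estimated total = 16316.8 → 16,300.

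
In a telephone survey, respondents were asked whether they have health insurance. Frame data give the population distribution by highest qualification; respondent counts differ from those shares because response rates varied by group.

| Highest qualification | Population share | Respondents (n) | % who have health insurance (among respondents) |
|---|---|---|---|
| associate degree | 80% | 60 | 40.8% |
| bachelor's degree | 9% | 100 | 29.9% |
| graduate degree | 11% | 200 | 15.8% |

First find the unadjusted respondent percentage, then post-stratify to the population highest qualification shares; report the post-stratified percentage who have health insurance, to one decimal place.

Naive respondent-only estimate (weights = respondent counts):
  (60/360)×40.8 + (100/360)×29.9 + (200/360)×15.8 = 23.8833%
Reweighting by population highest qualification shares:
  0.8×40.8 + 0.09×29.9 + 0.11×15.8 = 37.069%

37.1%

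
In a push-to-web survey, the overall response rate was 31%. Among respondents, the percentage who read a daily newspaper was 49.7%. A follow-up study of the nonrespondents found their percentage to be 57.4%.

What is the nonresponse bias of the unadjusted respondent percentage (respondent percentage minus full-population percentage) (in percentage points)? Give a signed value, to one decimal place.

-5.3 percentage points

Nonresponse fraction = 1 − 0.31 = 0.69.
Bias = (nonresponse fraction) × (respondent percentage − nonrespondent percentage)
     = 0.69 × (49.7 − 57.4) = 0.69 × -7.7 = -5.313.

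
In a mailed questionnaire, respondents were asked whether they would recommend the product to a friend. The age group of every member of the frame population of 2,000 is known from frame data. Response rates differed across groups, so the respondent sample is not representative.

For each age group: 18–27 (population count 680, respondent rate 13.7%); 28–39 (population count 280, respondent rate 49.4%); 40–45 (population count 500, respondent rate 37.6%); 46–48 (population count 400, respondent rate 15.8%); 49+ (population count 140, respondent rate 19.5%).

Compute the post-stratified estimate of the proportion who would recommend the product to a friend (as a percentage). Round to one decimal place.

Each cell contributes population-share × respondent value:
  18–27: (680/2,000) × 13.7 = 4.658
  28–39: (280/2,000) × 49.4 = 6.916
  40–45: (500/2,000) × 37.6 = 9.4
  46–48: (400/2,000) × 15.8 = 3.16
  49+: (140/2,000) × 19.5 = 1.365
Post-stratified estimate = 25.499 → 25.5%.

25.5%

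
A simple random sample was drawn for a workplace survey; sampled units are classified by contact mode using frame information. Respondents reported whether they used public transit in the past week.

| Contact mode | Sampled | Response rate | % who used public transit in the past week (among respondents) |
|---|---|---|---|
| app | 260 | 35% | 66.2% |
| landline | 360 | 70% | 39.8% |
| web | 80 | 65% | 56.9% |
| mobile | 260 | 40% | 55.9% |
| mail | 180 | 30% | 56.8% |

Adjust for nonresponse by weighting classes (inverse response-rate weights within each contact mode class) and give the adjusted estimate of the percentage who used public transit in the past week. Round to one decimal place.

Inverse-response-rate weighting restores each class to its sampled count, so class totals weight by n_sampled:
  app: 260 × 66.2 = 17,212
  landline: 360 × 39.8 = 14328
  web: 80 × 56.9 = 4552
  mobile: 260 × 55.9 = 14,534
  mail: 180 × 56.8 = 10,224
Adjusted estimate = 60,850 / 1,140 = 53.3772 → 53.4%.

53.4%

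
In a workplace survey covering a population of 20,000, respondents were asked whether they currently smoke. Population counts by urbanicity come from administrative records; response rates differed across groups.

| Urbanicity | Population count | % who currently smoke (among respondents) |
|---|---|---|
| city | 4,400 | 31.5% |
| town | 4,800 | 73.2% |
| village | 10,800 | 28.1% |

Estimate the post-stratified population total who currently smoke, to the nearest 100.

Estimated count per cell = population count × respondent percentage:
  city: 4,400 × 31.5% = 1386
  town: 4,800 × 73.2% = 3513.6
  village: 10,800 × 28.1% = 3034.8
Estimated total = 7934.4 → 7,900.

7,900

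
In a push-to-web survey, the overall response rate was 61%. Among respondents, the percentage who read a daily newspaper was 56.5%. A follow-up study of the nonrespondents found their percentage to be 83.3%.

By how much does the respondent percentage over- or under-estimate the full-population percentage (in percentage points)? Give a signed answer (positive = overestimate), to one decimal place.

-10.5 percentage points

Nonresponse fraction = 1 − 0.61 = 0.39.
Bias = (nonresponse fraction) × (respondent percentage − nonrespondent percentage)
     = 0.39 × (56.5 − 83.3) = 0.39 × -26.8 = -10.452.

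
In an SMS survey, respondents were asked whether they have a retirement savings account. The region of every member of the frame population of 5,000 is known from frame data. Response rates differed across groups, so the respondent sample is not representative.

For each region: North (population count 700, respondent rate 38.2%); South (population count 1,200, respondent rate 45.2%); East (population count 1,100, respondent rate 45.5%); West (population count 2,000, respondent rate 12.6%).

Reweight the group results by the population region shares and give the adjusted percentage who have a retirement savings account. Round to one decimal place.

Reweight to the known region distribution:
  North: (700/5,000) × 38.2 = 5.348
  South: (1,200/5,000) × 45.2 = 10.848
  East: (1,100/5,000) × 45.5 = 10.01
  West: (2,000/5,000) × 12.6 = 5.04
Post-stratified estimate = 31.246 → 31.2%.

31.2%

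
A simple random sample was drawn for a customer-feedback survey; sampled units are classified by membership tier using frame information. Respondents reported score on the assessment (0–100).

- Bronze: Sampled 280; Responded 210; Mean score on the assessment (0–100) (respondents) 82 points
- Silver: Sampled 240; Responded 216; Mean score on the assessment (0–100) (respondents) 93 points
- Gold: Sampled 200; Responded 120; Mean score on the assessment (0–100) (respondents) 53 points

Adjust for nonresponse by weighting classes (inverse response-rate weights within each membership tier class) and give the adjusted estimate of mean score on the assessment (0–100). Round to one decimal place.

77.6

Class response rates: Bronze 210/280 = 75%, Silver 216/240 = 90%, Gold 120/200 = 60%.
With weight = n_sampled/n_responded per class, the weighted class total is n_sampled:
  Bronze: 280 × 82 = 22,960
  Silver: 240 × 93 = 22,320
  Gold: 200 × 53 = 10,600
Adjusted estimate = 55,880 / 720 = 77.6111 → 77.6.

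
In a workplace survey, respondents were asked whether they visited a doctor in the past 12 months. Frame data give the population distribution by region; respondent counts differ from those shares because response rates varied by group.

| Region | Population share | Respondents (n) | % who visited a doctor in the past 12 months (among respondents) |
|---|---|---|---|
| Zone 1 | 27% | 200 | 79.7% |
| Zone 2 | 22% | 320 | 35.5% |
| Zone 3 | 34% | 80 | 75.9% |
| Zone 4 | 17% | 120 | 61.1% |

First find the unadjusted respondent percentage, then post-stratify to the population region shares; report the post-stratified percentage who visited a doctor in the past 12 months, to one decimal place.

Unadjusted (pooled respondent) estimate weights by respondent counts:
  (200/720)×79.7 + (320/720)×35.5 + (80/720)×75.9 + (120/720)×61.1 = 56.5333%
Reweighting by population region shares:
  0.27×79.7 + 0.22×35.5 + 0.34×75.9 + 0.17×61.1 = 65.522%

65.5%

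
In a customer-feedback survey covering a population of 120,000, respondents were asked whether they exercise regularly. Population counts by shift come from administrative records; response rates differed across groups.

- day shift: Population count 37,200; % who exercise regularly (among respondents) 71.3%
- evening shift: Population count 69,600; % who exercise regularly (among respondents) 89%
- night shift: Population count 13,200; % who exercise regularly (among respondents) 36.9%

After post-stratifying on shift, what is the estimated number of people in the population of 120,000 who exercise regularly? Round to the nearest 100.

Estimated count per cell = population count × respondent percentage:
  day shift: 37,200 × 71.3% = 26523.6
  evening shift: 69,600 × 89% = 61,944
  night shift: 13,200 × 36.9% = 4870.8
Estimated total = 93338.4 → 93,300.

93,300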